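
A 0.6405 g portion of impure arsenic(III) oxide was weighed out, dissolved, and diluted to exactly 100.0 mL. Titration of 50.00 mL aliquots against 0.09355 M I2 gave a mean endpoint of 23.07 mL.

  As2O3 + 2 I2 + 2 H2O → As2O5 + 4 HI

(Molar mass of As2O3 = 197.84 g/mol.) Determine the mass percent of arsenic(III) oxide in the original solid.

66.66 %

n(I2) per titration = 0.02307 × 0.09355 = 2.158 × 10^-3 mol
From the 1:2 ratio, n(As2O3) in each aliquot = 1/2 × 2.158 × 10^-3 = 1.079 × 10^-3 mol
n(As2O3) in the whole flask = 1.079 × 10^-3 × 100.0/50.00 = 2.158 × 10^-3 mol
mass of As2O3 = 2.158 × 10^-3 × 197.84 = 0.4270 g
% As2O3 = 0.4270 / 0.6405 × 100 = 66.66 %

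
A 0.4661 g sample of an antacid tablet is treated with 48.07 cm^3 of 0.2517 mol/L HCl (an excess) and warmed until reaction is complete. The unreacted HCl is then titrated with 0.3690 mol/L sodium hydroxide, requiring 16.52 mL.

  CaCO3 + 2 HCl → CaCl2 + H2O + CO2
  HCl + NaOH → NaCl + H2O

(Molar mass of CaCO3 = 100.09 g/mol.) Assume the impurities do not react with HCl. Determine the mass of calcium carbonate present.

n(HCl) added = 0.04807 × 0.2517 = 0.01210 mol
n(NaOH) used in back-titration = 0.01652 × 0.3690 = 6.096 × 10^-3 mol
n(HCl) left over = 6.096 × 10^-3 mol (1:1 ratio)
n(HCl) consumed by analyte = 0.01210 − 6.096 × 10^-3 = 6.003 × 10^-3 mol
From the 1:2 ratio, n(CaCO3) = 1/2 × 6.003 × 10^-3 = 3.002 × 10^-3 mol
mass of CaCO3 = 3.002 × 10^-3 × 100.09 = 0.3004 g

0.3004 g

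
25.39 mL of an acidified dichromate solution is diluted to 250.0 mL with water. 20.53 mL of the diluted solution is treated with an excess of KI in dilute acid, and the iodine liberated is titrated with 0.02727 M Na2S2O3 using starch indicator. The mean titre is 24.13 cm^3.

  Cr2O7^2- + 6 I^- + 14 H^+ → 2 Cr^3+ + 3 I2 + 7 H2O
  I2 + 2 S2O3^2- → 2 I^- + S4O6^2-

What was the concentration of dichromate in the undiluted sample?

0.05260 M

n(S2O3^2-) = 0.02413 × 0.02727 = 6.580 × 10^-4 mol
n(I2) = n(S2O3^2-)/2 = 3.290 × 10^-4 mol
From the 1:3 ratio, n(Cr2O7^2-) in the aliquot = 1/3 × 3.290 × 10^-4 = 1.097 × 10^-4 mol
[Cr2O7^2-]_dilute = 1.097 × 10^-4 / 0.02053 = 0.005342 mol/L
[Cr2O7^2-]_original = 0.005342 × 250.0/25.39 = 0.05260 mol/L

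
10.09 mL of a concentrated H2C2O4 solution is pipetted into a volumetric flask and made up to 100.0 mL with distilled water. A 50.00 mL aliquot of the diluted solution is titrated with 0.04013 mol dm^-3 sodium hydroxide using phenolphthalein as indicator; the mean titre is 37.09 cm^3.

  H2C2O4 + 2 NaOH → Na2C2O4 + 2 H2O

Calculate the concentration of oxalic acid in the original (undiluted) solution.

n(NaOH) = 0.03709 × 0.04013 = 1.488 × 10^-3 mol
From the 1:2 ratio, n(H2C2O4) in the aliquot = 1/2 × 1.488 × 10^-3 = 7.442 × 10^-4 mol
[H2C2O4]_dilute = 7.442 × 10^-4 / 0.05000 = 0.01488 mol/L
Dilution factor = 100.0 / 10.09 = 9.911
[H2C2O4]_stock = 0.01488 × 9.911 = 0.1475 mol/L

0.1475 mol/L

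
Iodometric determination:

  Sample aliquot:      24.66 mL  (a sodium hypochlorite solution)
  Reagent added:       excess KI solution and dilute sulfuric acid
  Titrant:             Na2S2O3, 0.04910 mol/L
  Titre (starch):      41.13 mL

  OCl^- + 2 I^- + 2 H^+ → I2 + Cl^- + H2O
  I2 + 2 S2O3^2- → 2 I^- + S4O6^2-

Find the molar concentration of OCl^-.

0.04095 mol/L

n(S2O3^2-) = 0.04113 × 0.04910 = 2.019 × 10^-3 mol
n(I2) = n(S2O3^2-)/2 = 1.010 × 10^-3 mol
n(OCl^-) in the aliquot = 1.010 × 10^-3 mol (1:1 ratio)
[OCl^-] = 1.010 × 10^-3 / 0.02466 = 0.04095 mol/L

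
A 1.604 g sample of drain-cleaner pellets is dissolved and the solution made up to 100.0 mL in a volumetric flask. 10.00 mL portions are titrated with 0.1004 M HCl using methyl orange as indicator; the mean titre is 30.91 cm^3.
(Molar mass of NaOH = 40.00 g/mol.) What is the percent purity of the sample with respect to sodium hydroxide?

NaOH + HCl → NaCl + H2O
n(HCl) per titration = 0.03091 × 0.1004 = 3.103 × 10^-3 mol
n(NaOH) in each aliquot = 3.103 × 10^-3 mol (1:1 ratio)
n(NaOH) in the whole flask = 3.103 × 10^-3 × 100.0/10.00 = 0.03103 mol
mass of NaOH = 0.03103 × 40.00 = 1.241 g
% NaOH = 1.241 / 1.604 × 100 = 77.39 %

77.39 %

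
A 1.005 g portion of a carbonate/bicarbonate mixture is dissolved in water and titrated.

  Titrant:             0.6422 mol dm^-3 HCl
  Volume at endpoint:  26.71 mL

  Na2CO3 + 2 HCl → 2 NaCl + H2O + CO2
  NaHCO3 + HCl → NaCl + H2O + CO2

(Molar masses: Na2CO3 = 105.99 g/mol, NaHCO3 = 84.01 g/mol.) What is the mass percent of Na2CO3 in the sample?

74.13 %

n(HCl) = 0.02671 × 0.6422 = 0.01715 mol
Let x = n(Na2CO3), y = n(NaHCO3).
Titrant: 2x + 1y = 0.01715;  mass: 105.99x + 84.01y = 1.005
Solving, x = 7.029 × 10^-3 mol, y = 3.094 × 10^-3 mol
mass of Na2CO3 = 7.029 × 10^-3 × 105.99 = 0.7451 g
% Na2CO3 = 0.7451 / 1.005 × 100 = 74.13 %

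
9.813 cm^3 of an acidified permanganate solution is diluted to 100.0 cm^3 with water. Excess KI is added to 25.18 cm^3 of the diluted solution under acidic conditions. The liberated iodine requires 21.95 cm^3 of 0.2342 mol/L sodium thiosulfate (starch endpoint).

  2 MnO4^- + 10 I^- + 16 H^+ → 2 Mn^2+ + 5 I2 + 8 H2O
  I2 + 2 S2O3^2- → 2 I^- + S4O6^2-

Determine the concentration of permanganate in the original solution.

n(S2O3^2-) = 0.02195 × 0.2342 = 5.141 × 10^-3 mol
n(I2) = n(S2O3^2-)/2 = 2.570 × 10^-3 mol
From the 2:5 ratio, n(MnO4^-) in the aliquot = 2/5 × 2.570 × 10^-3 = 1.028 × 10^-3 mol
[MnO4^-]_dilute = 1.028 × 10^-3 / 0.02518 = 0.04083 mol/L
[MnO4^-]_original = 0.04083 × 100.0/9.813 = 0.4161 mol/L

0.4161 mol/L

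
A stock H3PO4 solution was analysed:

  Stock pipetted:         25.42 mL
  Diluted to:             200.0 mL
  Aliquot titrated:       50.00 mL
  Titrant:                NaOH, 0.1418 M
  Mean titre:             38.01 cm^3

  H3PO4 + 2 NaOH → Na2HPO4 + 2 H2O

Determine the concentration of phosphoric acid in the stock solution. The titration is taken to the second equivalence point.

n(NaOH) = 0.03801 × 0.1418 = 5.390 × 10^-3 mol
From the 1:2 ratio, n(H3PO4) in the aliquot = 1/2 × 5.390 × 10^-3 = 2.695 × 10^-3 mol
[H3PO4]_dilute = 2.695 × 10^-3 / 0.05000 = 0.05390 mol/L
Dilution factor = 200.0 / 25.42 = 7.868
[H3PO4]_stock = 0.05390 × 7.868 = 0.4241 mol/L

0.4241 M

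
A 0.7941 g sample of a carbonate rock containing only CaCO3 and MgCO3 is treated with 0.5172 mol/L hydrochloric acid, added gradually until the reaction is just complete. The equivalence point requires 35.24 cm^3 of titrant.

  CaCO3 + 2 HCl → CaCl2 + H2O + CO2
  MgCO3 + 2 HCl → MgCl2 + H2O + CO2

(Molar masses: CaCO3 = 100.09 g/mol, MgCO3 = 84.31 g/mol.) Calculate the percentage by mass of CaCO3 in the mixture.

n(HCl) = 0.03524 × 0.5172 = 0.01823 mol
Let x = n(CaCO3), y = n(MgCO3).
Titrant: 2x + 2y = 0.01823;  mass: 100.09x + 84.31y = 0.7941
Solving, x = 1.634 × 10^-3 mol, y = 7.480 × 10^-3 mol
mass of CaCO3 = 1.634 × 10^-3 × 100.09 = 0.1635 g
% CaCO3 = 0.1635 / 0.7941 × 100 = 20.59 %

20.59 %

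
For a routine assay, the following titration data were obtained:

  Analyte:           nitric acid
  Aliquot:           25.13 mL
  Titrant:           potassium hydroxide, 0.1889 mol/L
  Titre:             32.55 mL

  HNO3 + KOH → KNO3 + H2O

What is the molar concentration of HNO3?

0.2447 mol/L

n(KOH) = 0.03255 L × 0.1889 mol/L = 6.149 × 10^-3 mol
n(HNO3) = 6.149 × 10^-3 mol (1:1 mole ratio)
[HNO3] = 6.149 × 10^-3 mol / 0.02513 L = 0.2447 mol/L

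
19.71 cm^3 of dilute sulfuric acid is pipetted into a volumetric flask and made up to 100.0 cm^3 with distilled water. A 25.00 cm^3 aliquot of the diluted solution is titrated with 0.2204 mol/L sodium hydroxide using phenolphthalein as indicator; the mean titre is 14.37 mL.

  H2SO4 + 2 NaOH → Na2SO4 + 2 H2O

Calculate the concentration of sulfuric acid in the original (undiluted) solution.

0.3214 mol/L

n(NaOH) = 0.01437 × 0.2204 = 3.167 × 10^-3 mol
From the 1:2 ratio, n(H2SO4) in the aliquot = 1/2 × 3.167 × 10^-3 = 1.584 × 10^-3 mol
[H2SO4]_dilute = 1.584 × 10^-3 / 0.02500 = 0.06334 mol/L
Dilution factor = 100.0 / 19.71 = 5.074
[H2SO4]_stock = 0.06334 × 5.074 = 0.3214 mol/L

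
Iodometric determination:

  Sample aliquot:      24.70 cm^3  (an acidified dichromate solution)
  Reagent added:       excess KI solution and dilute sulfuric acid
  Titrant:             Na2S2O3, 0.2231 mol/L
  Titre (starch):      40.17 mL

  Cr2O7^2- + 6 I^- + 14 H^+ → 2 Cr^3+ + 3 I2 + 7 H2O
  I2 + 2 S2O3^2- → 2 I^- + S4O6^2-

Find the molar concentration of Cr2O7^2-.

n(S2O3^2-) = 0.04017 × 0.2231 = 8.962 × 10^-3 mol
n(I2) = n(S2O3^2-)/2 = 4.481 × 10^-3 mol
From the 1:3 ratio, n(Cr2O7^2-) in the aliquot = 1/3 × 4.481 × 10^-3 = 1.494 × 10^-3 mol
[Cr2O7^2-] = 1.494 × 10^-3 / 0.02470 = 0.06047 mol/L

0.06047 mol/L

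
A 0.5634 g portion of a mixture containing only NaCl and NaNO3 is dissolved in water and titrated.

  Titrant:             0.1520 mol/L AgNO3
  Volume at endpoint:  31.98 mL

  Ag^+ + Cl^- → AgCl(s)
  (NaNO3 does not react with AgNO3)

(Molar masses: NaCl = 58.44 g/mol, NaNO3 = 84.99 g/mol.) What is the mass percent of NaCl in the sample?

n(AgNO3) = 0.03198 × 0.1520 = 4.861 × 10^-3 mol
Let x = n(NaCl), y = n(NaNO3).
Titrant: 1x = 4.861 × 10^-3;  mass: 58.44x + 84.99y = 0.5634
Solving, x = 4.861 × 10^-3 mol, y = 3.287 × 10^-3 mol
mass of NaCl = 4.861 × 10^-3 × 58.44 = 0.2841 g
% NaCl = 0.2841 / 0.5634 × 100 = 50.42 %

50.42 %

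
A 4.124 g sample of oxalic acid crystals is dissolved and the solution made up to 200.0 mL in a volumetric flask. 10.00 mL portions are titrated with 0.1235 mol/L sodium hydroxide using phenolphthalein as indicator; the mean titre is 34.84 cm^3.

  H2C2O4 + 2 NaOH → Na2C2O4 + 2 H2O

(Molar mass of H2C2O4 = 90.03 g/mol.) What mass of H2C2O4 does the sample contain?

3.874 g

n(NaOH) per titration = 0.03484 × 0.1235 = 4.303 × 10^-3 mol
From the 1:2 ratio, n(H2C2O4) in each aliquot = 1/2 × 4.303 × 10^-3 = 2.151 × 10^-3 mol
n(H2C2O4) in the whole flask = 2.151 × 10^-3 × 200.0/10.00 = 0.04303 mol
mass of H2C2O4 = 0.04303 × 90.03 = 3.874 g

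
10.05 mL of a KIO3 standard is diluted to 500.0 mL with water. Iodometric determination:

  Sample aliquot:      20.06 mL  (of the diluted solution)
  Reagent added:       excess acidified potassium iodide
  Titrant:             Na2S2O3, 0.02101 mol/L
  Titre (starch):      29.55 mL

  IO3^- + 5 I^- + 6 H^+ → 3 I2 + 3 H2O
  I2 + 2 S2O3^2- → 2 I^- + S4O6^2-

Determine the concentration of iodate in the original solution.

n(S2O3^2-) = 0.02955 × 0.02101 = 6.208 × 10^-4 mol
n(I2) = n(S2O3^2-)/2 = 3.104 × 10^-4 mol
From the 1:3 ratio, n(IO3^-) in the aliquot = 1/3 × 3.104 × 10^-4 = 1.035 × 10^-4 mol
[IO3^-]_dilute = 1.035 × 10^-4 / 0.02006 = 0.005158 mol/L
[IO3^-]_original = 0.005158 × 500.0/10.05 = 0.2566 mol/L

0.2566 mol/L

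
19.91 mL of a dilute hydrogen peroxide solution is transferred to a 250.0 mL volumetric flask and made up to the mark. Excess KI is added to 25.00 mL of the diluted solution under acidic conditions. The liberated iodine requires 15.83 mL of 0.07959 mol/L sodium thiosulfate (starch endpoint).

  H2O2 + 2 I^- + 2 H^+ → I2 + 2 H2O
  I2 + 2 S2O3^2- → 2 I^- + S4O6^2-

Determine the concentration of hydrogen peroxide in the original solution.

n(S2O3^2-) = 0.01583 × 0.07959 = 1.260 × 10^-3 mol
n(I2) = n(S2O3^2-)/2 = 6.300 × 10^-4 mol
n(H2O2) in the aliquot = 6.300 × 10^-4 mol (1:1 ratio)
[H2O2]_dilute = 6.300 × 10^-4 / 0.02500 = 0.02520 mol/L
[H2O2]_original = 0.02520 × 250.0/19.91 = 0.3164 mol/L

0.3164 mol/L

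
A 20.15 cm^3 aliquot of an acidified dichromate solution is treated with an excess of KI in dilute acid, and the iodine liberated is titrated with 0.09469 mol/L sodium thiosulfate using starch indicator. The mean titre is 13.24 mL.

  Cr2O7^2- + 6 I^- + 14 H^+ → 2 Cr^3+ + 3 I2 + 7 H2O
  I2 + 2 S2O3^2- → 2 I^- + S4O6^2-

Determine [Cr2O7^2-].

0.01037 mol/L

n(S2O3^2-) = 0.01324 × 0.09469 = 1.254 × 10^-3 mol
n(I2) = n(S2O3^2-)/2 = 6.268 × 10^-4 mol
From the 1:3 ratio, n(Cr2O7^2-) in the aliquot = 1/3 × 6.268 × 10^-4 = 2.089 × 10^-4 mol
[Cr2O7^2-] = 2.089 × 10^-4 / 0.02015 = 0.01037 mol/L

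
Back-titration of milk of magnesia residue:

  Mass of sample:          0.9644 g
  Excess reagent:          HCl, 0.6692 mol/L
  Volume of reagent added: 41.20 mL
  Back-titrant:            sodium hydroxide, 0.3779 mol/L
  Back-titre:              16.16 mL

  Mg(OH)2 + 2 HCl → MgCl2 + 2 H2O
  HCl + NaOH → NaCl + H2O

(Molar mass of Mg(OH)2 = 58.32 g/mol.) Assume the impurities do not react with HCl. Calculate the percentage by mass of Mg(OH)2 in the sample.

64.90 %

n(HCl) added = 0.04120 × 0.6692 = 0.02757 mol
n(NaOH) used in back-titration = 0.01616 × 0.3779 = 6.107 × 10^-3 mol
n(HCl) left over = 6.107 × 10^-3 mol (1:1 ratio)
n(HCl) consumed by analyte = 0.02757 − 6.107 × 10^-3 = 0.02146 mol
From the 1:2 ratio, n(Mg(OH)2) = 1/2 × 0.02146 = 0.01073 mol
mass of Mg(OH)2 = 0.01073 × 58.32 = 0.6259 g
% Mg(OH)2 = 0.6259 / 0.9644 × 100 = 64.90 %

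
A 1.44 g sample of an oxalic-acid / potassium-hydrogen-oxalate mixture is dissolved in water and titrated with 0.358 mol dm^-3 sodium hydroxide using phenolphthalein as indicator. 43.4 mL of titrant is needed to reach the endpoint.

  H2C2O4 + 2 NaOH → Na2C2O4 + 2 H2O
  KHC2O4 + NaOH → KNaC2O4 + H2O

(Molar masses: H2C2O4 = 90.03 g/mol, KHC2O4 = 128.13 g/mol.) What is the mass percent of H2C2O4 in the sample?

20.7 %

n(NaOH) = 0.0434 × 0.358 = 0.0155 mol
Let x = n(H2C2O4), y = n(KHC2O4).
Titrant: 2x + 1y = 0.0155;  mass: 90.03x + 128.13y = 1.44
Solving, x = 3.31 × 10^-3 mol, y = 8.91 × 10^-3 mol
mass of H2C2O4 = 3.31 × 10^-3 × 90.03 = 0.298 g
% H2C2O4 = 0.298 / 1.44 × 100 = 20.7 %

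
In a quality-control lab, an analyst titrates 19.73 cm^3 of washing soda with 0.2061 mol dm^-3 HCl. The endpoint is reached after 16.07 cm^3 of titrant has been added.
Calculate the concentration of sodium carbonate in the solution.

0.08393 mol/L

Na2CO3 + 2 HCl → 2 NaCl + H2O + CO2
n(HCl) = 0.01607 L × 0.2061 mol/L = 3.312 × 10^-3 mol
From the 1:2 mole ratio, n(Na2CO3) = 1/2 × 3.312 × 10^-3 = 1.656 × 10^-3 mol
[Na2CO3] = 1.656 × 10^-3 mol / 0.01973 L = 0.08393 mol/L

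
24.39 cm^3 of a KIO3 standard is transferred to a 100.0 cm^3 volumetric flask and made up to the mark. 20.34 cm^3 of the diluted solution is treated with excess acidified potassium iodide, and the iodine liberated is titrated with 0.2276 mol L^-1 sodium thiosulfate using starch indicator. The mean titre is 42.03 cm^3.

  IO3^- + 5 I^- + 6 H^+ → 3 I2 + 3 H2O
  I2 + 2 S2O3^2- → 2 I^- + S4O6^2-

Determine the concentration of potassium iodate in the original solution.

n(S2O3^2-) = 0.04203 × 0.2276 = 9.566 × 10^-3 mol
n(I2) = n(S2O3^2-)/2 = 4.783 × 10^-3 mol
From the 1:3 ratio, n(IO3^-) in the aliquot = 1/3 × 4.783 × 10^-3 = 1.594 × 10^-3 mol
[IO3^-]_dilute = 1.594 × 10^-3 / 0.02034 = 0.07838 mol/L
[IO3^-]_original = 0.07838 × 100.0/24.39 = 0.3214 mol/L

0.3214 mol/L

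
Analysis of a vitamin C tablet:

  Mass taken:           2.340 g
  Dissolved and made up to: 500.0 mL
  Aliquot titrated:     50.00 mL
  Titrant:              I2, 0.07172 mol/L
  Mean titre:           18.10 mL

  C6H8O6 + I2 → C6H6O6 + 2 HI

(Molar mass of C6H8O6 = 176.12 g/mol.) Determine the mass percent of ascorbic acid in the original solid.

97.70 %

n(I2) per titration = 0.01810 × 0.07172 = 1.298 × 10^-3 mol
n(C6H8O6) in each aliquot = 1.298 × 10^-3 mol (1:1 ratio)
n(C6H8O6) in the whole flask = 1.298 × 10^-3 × 500.0/50.00 = 0.01298 mol
mass of C6H8O6 = 0.01298 × 176.12 = 2.286 g
% C6H8O6 = 2.286 / 2.340 × 100 = 97.70 %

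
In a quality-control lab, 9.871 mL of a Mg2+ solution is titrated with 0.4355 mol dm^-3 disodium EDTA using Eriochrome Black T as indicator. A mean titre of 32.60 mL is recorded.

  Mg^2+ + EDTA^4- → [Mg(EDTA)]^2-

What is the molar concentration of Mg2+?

n(EDTA) = 0.03260 L × 0.4355 mol/L = 0.01420 mol
n(Mg2+) = 0.01420 mol (1:1 mole ratio)
[Mg2+] = 0.01420 mol / 0.009871 L = 1.438 mol/L

1.438 mol/L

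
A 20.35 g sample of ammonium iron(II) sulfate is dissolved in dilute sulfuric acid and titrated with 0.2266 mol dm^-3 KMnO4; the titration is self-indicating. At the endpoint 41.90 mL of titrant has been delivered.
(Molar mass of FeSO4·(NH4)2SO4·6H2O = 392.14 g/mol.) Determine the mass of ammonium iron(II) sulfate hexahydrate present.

MnO4^- + 5 Fe^2+ + 8 H^+ → Mn^2+ + 5 Fe^3+ + 4 H2O
n(KMnO4) = 0.04190 L × 0.2266 mol/L = 9.495 × 10^-3 mol
From the 5:1 ratio, n(FeSO4·(NH4)2SO4·6H2O) = 5/1 × 9.495 × 10^-3 = 0.04747 mol
mass of FeSO4·(NH4)2SO4·6H2O = 0.04747 × 392.14 g/mol = 18.62 g

18.62 g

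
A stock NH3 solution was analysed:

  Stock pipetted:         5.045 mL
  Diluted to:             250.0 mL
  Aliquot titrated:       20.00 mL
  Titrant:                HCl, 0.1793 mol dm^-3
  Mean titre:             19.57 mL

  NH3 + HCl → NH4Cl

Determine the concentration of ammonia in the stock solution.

8.694 mol/L

n(HCl) = 0.01957 × 0.1793 = 3.509 × 10^-3 mol
n(NH3) in the aliquot = 3.509 × 10^-3 mol (1:1 ratio)
[NH3]_dilute = 3.509 × 10^-3 / 0.02000 = 0.1754 mol/L
Dilution factor = 250.0 / 5.045 = 49.55
[NH3]_stock = 0.1754 × 49.55 = 8.694 mol/L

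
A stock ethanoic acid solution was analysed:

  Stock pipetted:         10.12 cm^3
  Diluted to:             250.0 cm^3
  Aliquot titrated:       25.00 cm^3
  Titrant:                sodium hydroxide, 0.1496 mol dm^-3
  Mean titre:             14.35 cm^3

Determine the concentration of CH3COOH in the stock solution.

CH3COOH + NaOH → CH3COONa + H2O
n(NaOH) = 0.01435 × 0.1496 = 2.147 × 10^-3 mol
n(CH3COOH) in the aliquot = 2.147 × 10^-3 mol (1:1 ratio)
[CH3COOH]_dilute = 2.147 × 10^-3 / 0.02500 = 0.08587 mol/L
Dilution factor = 250.0 / 10.12 = 24.70
[CH3COOH]_stock = 0.08587 × 24.70 = 2.121 mol/L

2.121 mol/L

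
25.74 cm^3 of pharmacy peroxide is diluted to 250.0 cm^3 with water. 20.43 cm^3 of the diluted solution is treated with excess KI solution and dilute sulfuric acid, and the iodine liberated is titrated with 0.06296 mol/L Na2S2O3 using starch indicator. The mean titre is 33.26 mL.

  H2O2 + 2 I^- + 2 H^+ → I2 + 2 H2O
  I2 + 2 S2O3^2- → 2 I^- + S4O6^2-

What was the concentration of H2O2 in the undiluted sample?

0.4978 mol/L

n(S2O3^2-) = 0.03326 × 0.06296 = 2.094 × 10^-3 mol
n(I2) = n(S2O3^2-)/2 = 1.047 × 10^-3 mol
n(H2O2) in the aliquot = 1.047 × 10^-3 mol (1:1 ratio)
[H2O2]_dilute = 1.047 × 10^-3 / 0.02043 = 0.05125 mol/L
[H2O2]_original = 0.05125 × 250.0/25.74 = 0.4978 mol/L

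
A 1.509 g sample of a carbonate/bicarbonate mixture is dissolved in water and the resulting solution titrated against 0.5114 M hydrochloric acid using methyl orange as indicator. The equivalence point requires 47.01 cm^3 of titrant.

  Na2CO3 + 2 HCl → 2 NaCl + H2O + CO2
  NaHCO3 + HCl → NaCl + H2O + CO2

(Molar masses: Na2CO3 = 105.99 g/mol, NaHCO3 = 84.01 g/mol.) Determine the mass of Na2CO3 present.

n(HCl) = 0.04701 × 0.5114 = 0.02404 mol
Let x = n(Na2CO3), y = n(NaHCO3).
Titrant: 2x + 1y = 0.02404;  mass: 105.99x + 84.01y = 1.509
Solving, x = 8.233 × 10^-3 mol, y = 7.575 × 10^-3 mol
mass of Na2CO3 = 8.233 × 10^-3 × 105.99 = 0.8726 g

0.8726 g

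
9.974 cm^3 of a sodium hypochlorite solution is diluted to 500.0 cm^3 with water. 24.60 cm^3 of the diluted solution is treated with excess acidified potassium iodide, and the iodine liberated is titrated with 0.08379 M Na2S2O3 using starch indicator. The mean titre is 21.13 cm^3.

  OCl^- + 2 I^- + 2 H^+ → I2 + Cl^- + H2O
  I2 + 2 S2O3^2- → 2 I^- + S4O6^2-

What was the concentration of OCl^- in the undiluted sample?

n(S2O3^2-) = 0.02113 × 0.08379 = 1.770 × 10^-3 mol
n(I2) = n(S2O3^2-)/2 = 8.852 × 10^-4 mol
n(OCl^-) in the aliquot = 8.852 × 10^-4 mol (1:1 ratio)
[OCl^-]_dilute = 8.852 × 10^-4 / 0.02460 = 0.03599 mol/L
[OCl^-]_original = 0.03599 × 500.0/9.974 = 1.804 mol/L

1.804 M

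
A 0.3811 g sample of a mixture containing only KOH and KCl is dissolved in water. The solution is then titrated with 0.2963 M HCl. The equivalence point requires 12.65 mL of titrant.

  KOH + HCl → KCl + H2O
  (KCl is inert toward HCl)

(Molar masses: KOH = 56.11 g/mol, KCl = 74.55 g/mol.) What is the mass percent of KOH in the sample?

55.19 %

n(HCl) = 0.01265 × 0.2963 = 3.748 × 10^-3 mol
Let x = n(KOH), y = n(KCl).
Titrant: 1x = 3.748 × 10^-3;  mass: 56.11x + 74.55y = 0.3811
Solving, x = 3.748 × 10^-3 mol, y = 2.291 × 10^-3 mol
mass of KOH = 3.748 × 10^-3 × 56.11 = 0.2103 g
% KOH = 0.2103 / 0.3811 × 100 = 55.19 %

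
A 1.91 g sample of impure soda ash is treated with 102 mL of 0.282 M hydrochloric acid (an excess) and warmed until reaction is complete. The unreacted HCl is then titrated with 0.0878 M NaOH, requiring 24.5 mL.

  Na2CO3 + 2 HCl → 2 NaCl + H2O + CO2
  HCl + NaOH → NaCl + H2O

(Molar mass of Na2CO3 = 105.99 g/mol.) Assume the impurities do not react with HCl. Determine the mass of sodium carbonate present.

1.41 g

n(HCl) added = 0.102 × 0.282 = 0.0288 mol
n(NaOH) used in back-titration = 0.0245 × 0.0878 = 2.15 × 10^-3 mol
n(HCl) left over = 2.15 × 10^-3 mol (1:1 ratio)
n(HCl) consumed by analyte = 0.0288 − 2.15 × 10^-3 = 0.0266 mol
From the 1:2 ratio, n(Na2CO3) = 1/2 × 0.0266 = 0.0133 mol
mass of Na2CO3 = 0.0133 × 105.99 = 1.41 g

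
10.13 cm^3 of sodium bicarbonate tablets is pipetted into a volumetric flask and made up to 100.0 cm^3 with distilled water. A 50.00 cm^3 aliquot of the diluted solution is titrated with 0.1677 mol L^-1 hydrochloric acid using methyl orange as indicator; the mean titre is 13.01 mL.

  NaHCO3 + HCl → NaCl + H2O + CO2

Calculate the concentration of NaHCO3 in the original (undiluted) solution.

n(HCl) = 0.01301 × 0.1677 = 2.182 × 10^-3 mol
n(NaHCO3) in the aliquot = 2.182 × 10^-3 mol (1:1 ratio)
[NaHCO3]_dilute = 2.182 × 10^-3 / 0.05000 = 0.04364 mol/L
Dilution factor = 100.0 / 10.13 = 9.872
[NaHCO3]_stock = 0.04364 × 9.872 = 0.4308 mol/L

0.4308 mol/L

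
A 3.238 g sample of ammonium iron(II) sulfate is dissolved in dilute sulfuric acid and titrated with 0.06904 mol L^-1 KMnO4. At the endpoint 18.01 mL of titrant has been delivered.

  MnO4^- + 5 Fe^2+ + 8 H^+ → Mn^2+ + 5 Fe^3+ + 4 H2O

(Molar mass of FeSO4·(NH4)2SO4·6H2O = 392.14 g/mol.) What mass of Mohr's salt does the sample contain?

n(KMnO4) = 0.01801 L × 0.06904 mol/L = 1.243 × 10^-3 mol
From the 5:1 ratio, n(FeSO4·(NH4)2SO4·6H2O) = 5/1 × 1.243 × 10^-3 = 6.217 × 10^-3 mol
mass of FeSO4·(NH4)2SO4·6H2O = 6.217 × 10^-3 × 392.14 g/mol = 2.438 g

2.438 g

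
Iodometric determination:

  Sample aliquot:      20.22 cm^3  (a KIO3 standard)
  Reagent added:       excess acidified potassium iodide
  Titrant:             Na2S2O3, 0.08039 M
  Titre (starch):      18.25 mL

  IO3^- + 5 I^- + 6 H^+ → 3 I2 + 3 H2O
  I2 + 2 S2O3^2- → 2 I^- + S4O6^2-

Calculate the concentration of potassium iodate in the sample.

0.01209 M

n(S2O3^2-) = 0.01825 × 0.08039 = 1.467 × 10^-3 mol
n(I2) = n(S2O3^2-)/2 = 7.336 × 10^-4 mol
From the 1:3 ratio, n(IO3^-) in the aliquot = 1/3 × 7.336 × 10^-4 = 2.445 × 10^-4 mol
[IO3^-] = 2.445 × 10^-4 / 0.02022 = 0.01209 mol/L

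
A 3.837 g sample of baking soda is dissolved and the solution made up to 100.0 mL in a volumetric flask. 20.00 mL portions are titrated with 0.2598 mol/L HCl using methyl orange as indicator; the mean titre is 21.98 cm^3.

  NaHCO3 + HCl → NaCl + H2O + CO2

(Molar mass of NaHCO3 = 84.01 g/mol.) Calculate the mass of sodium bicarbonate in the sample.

2.399 g

n(HCl) per titration = 0.02198 × 0.2598 = 5.710 × 10^-3 mol
n(NaHCO3) in each aliquot = 5.710 × 10^-3 mol (1:1 ratio)
n(NaHCO3) in the whole flask = 5.710 × 10^-3 × 100.0/20.00 = 0.02855 mol
mass of NaHCO3 = 0.02855 × 84.01 = 2.399 g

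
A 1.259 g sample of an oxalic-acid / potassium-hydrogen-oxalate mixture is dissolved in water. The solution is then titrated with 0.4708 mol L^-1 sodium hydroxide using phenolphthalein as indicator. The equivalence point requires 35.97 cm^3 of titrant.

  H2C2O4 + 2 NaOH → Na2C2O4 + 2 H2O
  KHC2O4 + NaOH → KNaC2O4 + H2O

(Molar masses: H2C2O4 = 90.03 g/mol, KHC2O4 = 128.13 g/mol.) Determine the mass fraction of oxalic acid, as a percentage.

39.18 %

n(NaOH) = 0.03597 × 0.4708 = 0.01693 mol
Let x = n(H2C2O4), y = n(KHC2O4).
Titrant: 2x + 1y = 0.01693;  mass: 90.03x + 128.13y = 1.259
Solving, x = 5.479 × 10^-3 mol, y = 5.976 × 10^-3 mol
mass of H2C2O4 = 5.479 × 10^-3 × 90.03 = 0.4933 g
% H2C2O4 = 0.4933 / 1.259 × 100 = 39.18 %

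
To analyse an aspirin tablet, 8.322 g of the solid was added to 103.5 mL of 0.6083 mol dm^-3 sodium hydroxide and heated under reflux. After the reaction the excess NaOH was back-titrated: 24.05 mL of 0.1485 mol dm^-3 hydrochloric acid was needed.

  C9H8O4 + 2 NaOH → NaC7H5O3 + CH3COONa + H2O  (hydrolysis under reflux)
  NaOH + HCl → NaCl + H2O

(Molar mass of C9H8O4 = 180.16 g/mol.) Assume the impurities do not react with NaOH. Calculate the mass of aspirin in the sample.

5.350 g

n(NaOH) added = 0.1035 × 0.6083 = 0.06296 mol
n(HCl) used in back-titration = 0.02405 × 0.1485 = 3.571 × 10^-3 mol
n(NaOH) left over = 3.571 × 10^-3 mol (1:1 ratio)
n(NaOH) consumed by analyte = 0.06296 − 3.571 × 10^-3 = 0.05939 mol
From the 1:2 ratio, n(C9H8O4) = 1/2 × 0.05939 = 0.02969 mol
mass of C9H8O4 = 0.02969 × 180.16 = 5.350 g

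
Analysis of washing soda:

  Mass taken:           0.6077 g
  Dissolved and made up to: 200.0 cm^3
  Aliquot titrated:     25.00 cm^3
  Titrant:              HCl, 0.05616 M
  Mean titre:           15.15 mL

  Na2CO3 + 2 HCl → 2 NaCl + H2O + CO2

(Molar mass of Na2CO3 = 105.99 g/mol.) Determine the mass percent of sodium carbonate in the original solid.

59.36 %

n(HCl) per titration = 0.01515 × 0.05616 = 8.508 × 10^-4 mol
From the 1:2 ratio, n(Na2CO3) in each aliquot = 1/2 × 8.508 × 10^-4 = 4.254 × 10^-4 mol
n(Na2CO3) in the whole flask = 4.254 × 10^-4 × 200.0/25.00 = 3.403 × 10^-3 mol
mass of Na2CO3 = 3.403 × 10^-3 × 105.99 = 0.3607 g
% Na2CO3 = 0.3607 / 0.6077 × 100 = 59.36 %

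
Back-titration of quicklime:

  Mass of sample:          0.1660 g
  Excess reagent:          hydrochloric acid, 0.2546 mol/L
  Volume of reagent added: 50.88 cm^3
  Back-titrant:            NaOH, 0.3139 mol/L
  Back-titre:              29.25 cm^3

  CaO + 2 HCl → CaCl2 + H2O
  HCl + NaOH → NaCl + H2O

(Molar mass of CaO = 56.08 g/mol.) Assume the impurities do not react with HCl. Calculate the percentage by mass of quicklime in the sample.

n(HCl) added = 0.05088 × 0.2546 = 0.01295 mol
n(NaOH) used in back-titration = 0.02925 × 0.3139 = 9.182 × 10^-3 mol
n(HCl) left over = 9.182 × 10^-3 mol (1:1 ratio)
n(HCl) consumed by analyte = 0.01295 − 9.182 × 10^-3 = 3.772 × 10^-3 mol
From the 1:2 ratio, n(CaO) = 1/2 × 3.772 × 10^-3 = 1.886 × 10^-3 mol
mass of CaO = 1.886 × 10^-3 × 56.08 = 0.1058 g
% CaO = 0.1058 / 0.1660 × 100 = 63.72 %

63.72 %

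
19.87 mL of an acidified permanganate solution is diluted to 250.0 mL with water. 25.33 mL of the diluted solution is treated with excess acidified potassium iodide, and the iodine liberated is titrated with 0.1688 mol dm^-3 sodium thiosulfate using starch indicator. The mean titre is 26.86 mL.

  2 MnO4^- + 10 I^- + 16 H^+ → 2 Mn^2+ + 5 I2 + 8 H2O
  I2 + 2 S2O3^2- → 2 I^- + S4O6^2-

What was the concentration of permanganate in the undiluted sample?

0.4504 mol/L

n(S2O3^2-) = 0.02686 × 0.1688 = 4.534 × 10^-3 mol
n(I2) = n(S2O3^2-)/2 = 2.267 × 10^-3 mol
From the 2:5 ratio, n(MnO4^-) in the aliquot = 2/5 × 2.267 × 10^-3 = 9.068 × 10^-4 mol
[MnO4^-]_dilute = 9.068 × 10^-4 / 0.02533 = 0.03580 mol/L
[MnO4^-]_original = 0.03580 × 250.0/19.87 = 0.4504 mol/L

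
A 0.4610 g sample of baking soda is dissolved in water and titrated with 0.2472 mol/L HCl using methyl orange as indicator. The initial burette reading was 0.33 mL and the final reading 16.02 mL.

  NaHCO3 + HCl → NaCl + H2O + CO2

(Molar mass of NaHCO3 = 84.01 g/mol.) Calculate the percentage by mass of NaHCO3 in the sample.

70.68 %

n(HCl) = 0.01569 L × 0.2472 mol/L = 3.879 × 10^-3 mol
n(NaHCO3) = 3.879 × 10^-3 mol (1:1 ratio)
mass of NaHCO3 = 3.879 × 10^-3 × 84.01 g/mol = 0.3258 g
% NaHCO3 = 0.3258 / 0.4610 × 100 = 70.68 %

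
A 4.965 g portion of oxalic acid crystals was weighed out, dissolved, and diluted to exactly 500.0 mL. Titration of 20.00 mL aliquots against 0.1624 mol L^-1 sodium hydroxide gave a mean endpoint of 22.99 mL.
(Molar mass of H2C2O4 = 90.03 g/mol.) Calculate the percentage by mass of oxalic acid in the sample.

84.63 %

H2C2O4 + 2 NaOH → Na2C2O4 + 2 H2O
n(NaOH) per titration = 0.02299 × 0.1624 = 3.734 × 10^-3 mol
From the 1:2 ratio, n(H2C2O4) in each aliquot = 1/2 × 3.734 × 10^-3 = 1.867 × 10^-3 mol
n(H2C2O4) in the whole flask = 1.867 × 10^-3 × 500.0/20.00 = 0.04667 mol
mass of H2C2O4 = 0.04667 × 90.03 = 4.202 g
% H2C2O4 = 4.202 / 4.965 × 100 = 84.63 %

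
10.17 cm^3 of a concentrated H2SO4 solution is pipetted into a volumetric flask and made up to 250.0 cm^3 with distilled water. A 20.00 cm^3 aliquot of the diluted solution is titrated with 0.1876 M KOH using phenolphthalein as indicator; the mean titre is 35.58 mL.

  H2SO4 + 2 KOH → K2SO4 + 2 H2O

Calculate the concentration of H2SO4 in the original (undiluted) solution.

4.102 M

n(KOH) = 0.03558 × 0.1876 = 6.675 × 10^-3 mol
From the 1:2 ratio, n(H2SO4) in the aliquot = 1/2 × 6.675 × 10^-3 = 3.337 × 10^-3 mol
[H2SO4]_dilute = 3.337 × 10^-3 / 0.02000 = 0.1669 mol/L
Dilution factor = 250.0 / 10.17 = 24.58
[H2SO4]_stock = 0.1669 × 24.58 = 4.102 mol/L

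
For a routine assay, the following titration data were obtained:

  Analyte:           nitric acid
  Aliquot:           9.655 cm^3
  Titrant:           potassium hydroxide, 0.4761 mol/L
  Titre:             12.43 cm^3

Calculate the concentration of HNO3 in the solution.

HNO3 + KOH → KNO3 + H2O
n(KOH) = 0.01243 L × 0.4761 mol/L = 5.918 × 10^-3 mol
n(HNO3) = 5.918 × 10^-3 mol (1:1 mole ratio)
[HNO3] = 5.918 × 10^-3 mol / 0.009655 L = 0.6129 mol/L

0.6129 mol/L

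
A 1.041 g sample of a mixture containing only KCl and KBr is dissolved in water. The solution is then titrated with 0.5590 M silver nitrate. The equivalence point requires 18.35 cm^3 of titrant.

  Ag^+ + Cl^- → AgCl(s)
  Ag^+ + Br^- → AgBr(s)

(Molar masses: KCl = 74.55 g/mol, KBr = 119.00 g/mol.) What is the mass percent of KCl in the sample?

28.95 %

n(AgNO3) = 0.01835 × 0.5590 = 0.01026 mol
Let x = n(KCl), y = n(KBr).
Titrant: 1x + 1y = 0.01026;  mass: 74.55x + 119.00y = 1.041
Solving, x = 4.042 × 10^-3 mol, y = 6.216 × 10^-3 mol
mass of KCl = 4.042 × 10^-3 × 74.55 = 0.3013 g
% KCl = 0.3013 / 1.041 × 100 = 28.95 %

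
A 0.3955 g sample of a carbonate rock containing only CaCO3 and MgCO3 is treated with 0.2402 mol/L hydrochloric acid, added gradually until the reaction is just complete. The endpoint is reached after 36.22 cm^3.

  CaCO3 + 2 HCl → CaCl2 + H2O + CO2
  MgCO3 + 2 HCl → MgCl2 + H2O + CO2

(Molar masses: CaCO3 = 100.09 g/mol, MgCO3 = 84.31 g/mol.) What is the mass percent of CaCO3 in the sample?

n(HCl) = 0.03622 × 0.2402 = 8.700 × 10^-3 mol
Let x = n(CaCO3), y = n(MgCO3).
Titrant: 2x + 2y = 8.700 × 10^-3;  mass: 100.09x + 84.31y = 0.3955
Solving, x = 1.822 × 10^-3 mol, y = 2.528 × 10^-3 mol
mass of CaCO3 = 1.822 × 10^-3 × 100.09 = 0.1824 g
% CaCO3 = 0.1824 / 0.3955 × 100 = 46.11 %

46.11 %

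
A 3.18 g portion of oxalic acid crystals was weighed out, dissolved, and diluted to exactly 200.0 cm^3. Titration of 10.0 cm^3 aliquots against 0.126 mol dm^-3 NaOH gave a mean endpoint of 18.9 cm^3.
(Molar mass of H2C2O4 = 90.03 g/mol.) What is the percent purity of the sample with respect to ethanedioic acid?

H2C2O4 + 2 NaOH → Na2C2O4 + 2 H2O
n(NaOH) per titration = 0.0189 × 0.126 = 2.38 × 10^-3 mol
From the 1:2 ratio, n(H2C2O4) in each aliquot = 1/2 × 2.38 × 10^-3 = 1.19 × 10^-3 mol
n(H2C2O4) in the whole flask = 1.19 × 10^-3 × 200.0/10.0 = 0.0238 mol
mass of H2C2O4 = 0.0238 × 90.03 = 2.14 g
% H2C2O4 = 2.14 / 3.18 × 100 = 67.4 %

67.4 %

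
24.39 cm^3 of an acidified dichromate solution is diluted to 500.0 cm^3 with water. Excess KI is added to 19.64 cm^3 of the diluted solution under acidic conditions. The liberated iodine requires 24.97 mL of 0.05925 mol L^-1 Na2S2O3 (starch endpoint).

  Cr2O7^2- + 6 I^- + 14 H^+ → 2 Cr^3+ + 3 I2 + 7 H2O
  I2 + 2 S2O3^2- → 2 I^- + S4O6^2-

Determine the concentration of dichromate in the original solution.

0.2574 mol/L

n(S2O3^2-) = 0.02497 × 0.05925 = 1.479 × 10^-3 mol
n(I2) = n(S2O3^2-)/2 = 7.397 × 10^-4 mol
From the 1:3 ratio, n(Cr2O7^2-) in the aliquot = 1/3 × 7.397 × 10^-4 = 2.466 × 10^-4 mol
[Cr2O7^2-]_dilute = 2.466 × 10^-4 / 0.01964 = 0.01255 mol/L
[Cr2O7^2-]_original = 0.01255 × 500.0/24.39 = 0.2574 mol/L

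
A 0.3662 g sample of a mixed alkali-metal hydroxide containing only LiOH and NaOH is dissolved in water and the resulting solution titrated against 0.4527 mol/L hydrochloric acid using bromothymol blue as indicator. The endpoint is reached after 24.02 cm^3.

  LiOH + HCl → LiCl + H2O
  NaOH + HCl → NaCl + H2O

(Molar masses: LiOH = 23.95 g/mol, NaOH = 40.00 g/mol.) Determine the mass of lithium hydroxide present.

n(HCl) = 0.02402 × 0.4527 = 0.01087 mol
Let x = n(LiOH), y = n(NaOH).
Titrant: 1x + 1y = 0.01087;  mass: 23.95x + 40.00y = 0.3662
Solving, x = 4.284 × 10^-3 mol, y = 6.590 × 10^-3 mol
mass of LiOH = 4.284 × 10^-3 × 23.95 = 0.1026 g

0.1026 g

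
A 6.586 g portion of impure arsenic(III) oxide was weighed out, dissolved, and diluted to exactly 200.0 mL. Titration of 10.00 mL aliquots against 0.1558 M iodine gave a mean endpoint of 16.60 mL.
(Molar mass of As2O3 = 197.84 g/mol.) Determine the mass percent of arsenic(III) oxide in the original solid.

As2O3 + 2 I2 + 2 H2O → As2O5 + 4 HI
n(I2) per titration = 0.01660 × 0.1558 = 2.586 × 10^-3 mol
From the 1:2 ratio, n(As2O3) in each aliquot = 1/2 × 2.586 × 10^-3 = 1.293 × 10^-3 mol
n(As2O3) in the whole flask = 1.293 × 10^-3 × 200.0/10.00 = 0.02586 mol
mass of As2O3 = 0.02586 × 197.84 = 5.117 g
% As2O3 = 5.117 / 6.586 × 100 = 77.69 %

77.69 %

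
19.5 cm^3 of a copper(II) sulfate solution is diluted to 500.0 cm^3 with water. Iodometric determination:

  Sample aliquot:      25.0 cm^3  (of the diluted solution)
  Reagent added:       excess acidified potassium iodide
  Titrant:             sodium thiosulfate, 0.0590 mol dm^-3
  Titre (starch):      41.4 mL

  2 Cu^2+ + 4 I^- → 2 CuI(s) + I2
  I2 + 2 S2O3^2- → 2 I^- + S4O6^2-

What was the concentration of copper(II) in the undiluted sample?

n(S2O3^2-) = 0.0414 × 0.0590 = 2.44 × 10^-3 mol
n(I2) = n(S2O3^2-)/2 = 1.22 × 10^-3 mol
From the 2:1 ratio, n(Cu2+) in the aliquot = 2/1 × 1.22 × 10^-3 = 2.44 × 10^-3 mol
[Cu2+]_dilute = 2.44 × 10^-3 / 0.0250 = 0.0977 mol/L
[Cu2+]_original = 0.0977 × 500.0/19.5 = 2.51 mol/L

2.51 mol/L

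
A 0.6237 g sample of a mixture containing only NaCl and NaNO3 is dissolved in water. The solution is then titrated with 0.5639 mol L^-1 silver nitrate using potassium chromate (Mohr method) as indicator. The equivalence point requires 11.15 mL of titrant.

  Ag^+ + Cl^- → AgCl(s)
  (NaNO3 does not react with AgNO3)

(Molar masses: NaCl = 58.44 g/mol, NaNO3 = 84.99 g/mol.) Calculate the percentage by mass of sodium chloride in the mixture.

58.91 %

n(AgNO3) = 0.01115 × 0.5639 = 6.287 × 10^-3 mol
Let x = n(NaCl), y = n(NaNO3).
Titrant: 1x = 6.287 × 10^-3;  mass: 58.44x + 84.99y = 0.6237
Solving, x = 6.287 × 10^-3 mol, y = 3.015 × 10^-3 mol
mass of NaCl = 6.287 × 10^-3 × 58.44 = 0.3674 g
% NaCl = 0.3674 / 0.6237 × 100 = 58.91 %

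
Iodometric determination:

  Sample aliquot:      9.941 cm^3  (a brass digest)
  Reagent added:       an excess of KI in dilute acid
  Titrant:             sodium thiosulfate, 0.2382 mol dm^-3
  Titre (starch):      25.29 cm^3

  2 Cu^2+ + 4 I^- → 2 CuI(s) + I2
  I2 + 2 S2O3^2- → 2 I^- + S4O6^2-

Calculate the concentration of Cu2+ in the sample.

0.6060 mol/L

n(S2O3^2-) = 0.02529 × 0.2382 = 6.024 × 10^-3 mol
n(I2) = n(S2O3^2-)/2 = 3.012 × 10^-3 mol
From the 2:1 ratio, n(Cu2+) in the aliquot = 2/1 × 3.012 × 10^-3 = 6.024 × 10^-3 mol
[Cu2+] = 6.024 × 10^-3 / 0.009941 = 0.6060 mol/L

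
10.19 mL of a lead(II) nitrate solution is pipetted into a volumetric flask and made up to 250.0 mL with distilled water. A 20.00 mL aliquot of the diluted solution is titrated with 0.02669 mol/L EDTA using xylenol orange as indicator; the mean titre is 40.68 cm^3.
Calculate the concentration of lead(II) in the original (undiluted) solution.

Pb^2+ + EDTA^4- → [Pb(EDTA)]^2-
n(EDTA) = 0.04068 × 0.02669 = 1.086 × 10^-3 mol
n(Pb2+) in the aliquot = 1.086 × 10^-3 mol (1:1 ratio)
[Pb2+]_dilute = 1.086 × 10^-3 / 0.02000 = 0.05429 mol/L
Dilution factor = 250.0 / 10.19 = 24.53
[Pb2+]_stock = 0.05429 × 24.53 = 1.332 mol/L

1.332 mol/L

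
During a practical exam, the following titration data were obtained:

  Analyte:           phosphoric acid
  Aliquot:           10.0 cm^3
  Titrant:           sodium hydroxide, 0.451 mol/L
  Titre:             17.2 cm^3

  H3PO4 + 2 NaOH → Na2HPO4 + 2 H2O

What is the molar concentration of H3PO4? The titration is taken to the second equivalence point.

n(NaOH) = 0.0172 L × 0.451 mol/L = 7.76 × 10^-3 mol
From the 1:2 mole ratio, n(H3PO4) = 1/2 × 7.76 × 10^-3 = 3.88 × 10^-3 mol
[H3PO4] = 3.88 × 10^-3 mol / 0.0100 L = 0.388 mol/L

0.388 mol/L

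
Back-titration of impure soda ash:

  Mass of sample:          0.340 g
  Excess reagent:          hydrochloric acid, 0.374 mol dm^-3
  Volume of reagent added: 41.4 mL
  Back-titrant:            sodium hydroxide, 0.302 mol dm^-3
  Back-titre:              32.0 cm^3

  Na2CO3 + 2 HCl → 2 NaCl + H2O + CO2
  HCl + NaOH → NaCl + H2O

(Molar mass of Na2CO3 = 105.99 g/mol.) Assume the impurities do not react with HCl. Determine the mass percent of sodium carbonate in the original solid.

n(HCl) added = 0.0414 × 0.374 = 0.0155 mol
n(NaOH) used in back-titration = 0.0320 × 0.302 = 9.66 × 10^-3 mol
n(HCl) left over = 9.66 × 10^-3 mol (1:1 ratio)
n(HCl) consumed by analyte = 0.0155 − 9.66 × 10^-3 = 5.82 × 10^-3 mol
From the 1:2 ratio, n(Na2CO3) = 1/2 × 5.82 × 10^-3 = 2.91 × 10^-3 mol
mass of Na2CO3 = 2.91 × 10^-3 × 105.99 = 0.308 g
% Na2CO3 = 0.308 / 0.340 × 100 = 90.7 %

90.7 %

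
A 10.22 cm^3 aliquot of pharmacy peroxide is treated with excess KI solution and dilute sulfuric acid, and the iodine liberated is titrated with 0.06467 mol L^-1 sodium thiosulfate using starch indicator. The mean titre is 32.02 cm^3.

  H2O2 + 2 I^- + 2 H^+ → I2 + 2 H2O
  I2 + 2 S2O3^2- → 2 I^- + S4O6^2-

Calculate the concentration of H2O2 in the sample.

0.1013 mol/L

n(S2O3^2-) = 0.03202 × 0.06467 = 2.071 × 10^-3 mol
n(I2) = n(S2O3^2-)/2 = 1.035 × 10^-3 mol
n(H2O2) in the aliquot = 1.035 × 10^-3 mol (1:1 ratio)
[H2O2] = 1.035 × 10^-3 / 0.01022 = 0.1013 mol/L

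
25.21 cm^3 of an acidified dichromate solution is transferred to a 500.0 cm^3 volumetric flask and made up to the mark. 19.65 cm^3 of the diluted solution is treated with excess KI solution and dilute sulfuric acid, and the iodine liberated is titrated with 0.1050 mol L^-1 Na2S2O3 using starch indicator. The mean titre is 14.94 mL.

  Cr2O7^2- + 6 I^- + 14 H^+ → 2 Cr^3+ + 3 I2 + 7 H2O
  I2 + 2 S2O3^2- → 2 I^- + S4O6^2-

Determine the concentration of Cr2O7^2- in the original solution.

0.2639 mol/L

n(S2O3^2-) = 0.01494 × 0.1050 = 1.569 × 10^-3 mol
n(I2) = n(S2O3^2-)/2 = 7.843 × 10^-4 mol
From the 1:3 ratio, n(Cr2O7^2-) in the aliquot = 1/3 × 7.843 × 10^-4 = 2.614 × 10^-4 mol
[Cr2O7^2-]_dilute = 2.614 × 10^-4 / 0.01965 = 0.01331 mol/L
[Cr2O7^2-]_original = 0.01331 × 500.0/25.21 = 0.2639 mol/L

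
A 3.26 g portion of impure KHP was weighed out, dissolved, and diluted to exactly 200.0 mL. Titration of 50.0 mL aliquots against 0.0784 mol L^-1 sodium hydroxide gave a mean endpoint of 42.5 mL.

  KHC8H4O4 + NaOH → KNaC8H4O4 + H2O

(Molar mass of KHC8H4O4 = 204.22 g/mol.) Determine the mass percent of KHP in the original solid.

83.5 %

n(NaOH) per titration = 0.0425 × 0.0784 = 3.33 × 10^-3 mol
n(KHC8H4O4) in each aliquot = 3.33 × 10^-3 mol (1:1 ratio)
n(KHC8H4O4) in the whole flask = 3.33 × 10^-3 × 200.0/50.0 = 0.0133 mol
mass of KHC8H4O4 = 0.0133 × 204.22 = 2.72 g
% KHC8H4O4 = 2.72 / 3.26 × 100 = 83.5 %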